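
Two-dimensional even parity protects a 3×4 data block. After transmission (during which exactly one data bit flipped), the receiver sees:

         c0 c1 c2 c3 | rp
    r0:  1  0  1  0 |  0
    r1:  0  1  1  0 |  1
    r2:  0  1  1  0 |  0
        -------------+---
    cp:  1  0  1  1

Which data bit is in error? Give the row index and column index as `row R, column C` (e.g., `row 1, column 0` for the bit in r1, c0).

Recompute each row's even parity and compare to rp:
  r0: data parity 0, sent rp 0 → ok
  r1: data parity 0, sent rp 1 → mismatch
  r2: data parity 0, sent rp 0 → ok
Recompute each column's even parity and compare to cp:
  c0: data parity 1, sent cp 1 → ok
  c1: data parity 0, sent cp 0 → ok
  c2: data parity 1, sent cp 1 → ok
  c3: data parity 0, sent cp 1 → mismatch
Exactly one row (r1) and one column (c3) fail → the flipped bit is at their intersection.

row 1, column 3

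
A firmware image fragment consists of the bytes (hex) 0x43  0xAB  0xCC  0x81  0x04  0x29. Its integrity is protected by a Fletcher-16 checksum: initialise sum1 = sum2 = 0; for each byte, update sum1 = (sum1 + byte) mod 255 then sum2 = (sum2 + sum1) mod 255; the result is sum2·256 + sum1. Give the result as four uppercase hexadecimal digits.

D66A

Running sums (mod 255):
  after byte 0 (0x43): sum1=67, sum2=67
  after byte 1 (0xAB): sum1=238, sum2=50
  after byte 2 (0xCC): sum1=187, sum2=237
  after byte 3 (0x81): sum1=61, sum2=43
  after byte 4 (0x04): sum1=65, sum2=108
  after byte 5 (0x29): sum1=106, sum2=214
Checksum = sum2·256 + sum1 = 214·256 + 106 = 54890 = 0xD66A.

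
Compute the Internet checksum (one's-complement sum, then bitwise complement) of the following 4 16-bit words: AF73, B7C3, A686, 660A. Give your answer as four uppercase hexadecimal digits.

8C37

One's-complement addition (fold any carry out of bit 15 back into bit 0):
  0xAF73 + 0xB7C3 = 0x16736 → wrap carry → 0x6737
  0x6737 + 0xA686 = 0x10DBD → wrap carry → 0x0DBE
  0x0DBE + 0x660A = 0x073C8
One's-complement sum = 0x73C8.
Checksum = ~0x73C8 & 0xFFFF = 0x8C37.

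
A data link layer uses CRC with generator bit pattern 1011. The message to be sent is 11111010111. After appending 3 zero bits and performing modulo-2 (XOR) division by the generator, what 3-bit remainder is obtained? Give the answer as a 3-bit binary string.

Append 3 zeros: 11111010111000. Divide by 1011 (XOR where the leading bit is 1):
  pos 0: 1111 XOR 1011 = 0100
  pos 1: 1001 XOR 1011 = 0010
  pos 3: 1001 XOR 1011 = 0010
  pos 5: 1001 XOR 1011 = 0010
  pos 7: 1011 XOR 1011 = 0000
Remainder (last 3 bits) = 000. This is the CRC / FCS.

000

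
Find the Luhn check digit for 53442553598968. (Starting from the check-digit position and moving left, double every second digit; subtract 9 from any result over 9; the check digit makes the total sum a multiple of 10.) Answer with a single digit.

9

Partial digits right→left: 8 6 9 8 9 5 3 5 5 2 4 4 3 5
Double every second digit counting from the check-digit position (so the 1st, 3rd, 5th, ... of the partial from the right).
  doubled (with −9 where >9): 7 9 9 6 1 8 6 → sum 46
  kept as-is: 6 8 5 5 2 4 5 → sum 35
Total = 46 + 35 = 81.
Check digit = (10 − (81 mod 10)) mod 10 = 9.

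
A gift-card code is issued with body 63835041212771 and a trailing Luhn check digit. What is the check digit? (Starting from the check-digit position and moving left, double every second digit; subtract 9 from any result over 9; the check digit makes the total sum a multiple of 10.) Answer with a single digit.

3

Partial digits right→left: 1 7 7 2 1 2 1 4 0 5 3 8 3 6
Double every second digit counting from the check-digit position (so the 1st, 3rd, 5th, ... of the partial from the right).
  doubled (with −9 where >9): 2 5 2 2 0 6 6 → sum 23
  kept as-is: 7 2 2 4 5 8 6 → sum 34
Total = 23 + 34 = 57.
Check digit = (10 − (57 mod 10)) mod 10 = 3.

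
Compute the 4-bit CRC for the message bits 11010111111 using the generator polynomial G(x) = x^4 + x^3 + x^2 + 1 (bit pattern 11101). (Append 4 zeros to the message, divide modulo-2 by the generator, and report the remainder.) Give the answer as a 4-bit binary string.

0001

Append 4 zeros: 110101111110000. Divide by 11101 (XOR where the leading bit is 1):
  pos 0: 11010 XOR 11101 = 00111
  pos 2: 11111 XOR 11101 = 00010
  pos 5: 10111 XOR 11101 = 01010
  pos 6: 10101 XOR 11101 = 01000
  pos 7: 10000 XOR 11101 = 01101
  pos 8: 11010 XOR 11101 = 00111
  pos 10: 11100 XOR 11101 = 00001
Remainder (last 4 bits) = 0001. This is the CRC / FCS.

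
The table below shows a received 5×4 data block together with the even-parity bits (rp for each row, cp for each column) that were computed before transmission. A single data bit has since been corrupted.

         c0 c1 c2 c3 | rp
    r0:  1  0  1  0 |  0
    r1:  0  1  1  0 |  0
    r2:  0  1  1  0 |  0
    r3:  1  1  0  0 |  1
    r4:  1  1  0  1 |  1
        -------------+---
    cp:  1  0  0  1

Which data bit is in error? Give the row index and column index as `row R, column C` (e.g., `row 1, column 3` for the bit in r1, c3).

Recompute each row's even parity and compare to rp:
  r0: data parity 0, sent rp 0 → ok
  r1: data parity 0, sent rp 0 → ok
  r2: data parity 0, sent rp 0 → ok
  r3: data parity 0, sent rp 1 → mismatch
  r4: data parity 1, sent rp 1 → ok
Recompute each column's even parity and compare to cp:
  c0: data parity 1, sent cp 1 → ok
  c1: data parity 0, sent cp 0 → ok
  c2: data parity 1, sent cp 0 → mismatch
  c3: data parity 1, sent cp 1 → ok
Exactly one row (r3) and one column (c2) fail → the flipped bit is at their intersection.

row 3, column 2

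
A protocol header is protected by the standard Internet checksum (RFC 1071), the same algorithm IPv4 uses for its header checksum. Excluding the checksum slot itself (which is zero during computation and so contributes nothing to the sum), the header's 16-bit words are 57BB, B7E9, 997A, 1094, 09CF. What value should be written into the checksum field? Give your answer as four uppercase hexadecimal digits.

3C7D

One's-complement addition (fold any carry out of bit 15 back into bit 0):
  0x57BB + 0xB7E9 = 0x10FA4 → wrap carry → 0x0FA5
  0x0FA5 + 0x997A = 0x0A91F
  0xA91F + 0x1094 = 0x0B9B3
  0xB9B3 + 0x09CF = 0x0C382
One's-complement sum = 0xC382.
Checksum = ~0xC382 & 0xFFFF = 0x3C7D.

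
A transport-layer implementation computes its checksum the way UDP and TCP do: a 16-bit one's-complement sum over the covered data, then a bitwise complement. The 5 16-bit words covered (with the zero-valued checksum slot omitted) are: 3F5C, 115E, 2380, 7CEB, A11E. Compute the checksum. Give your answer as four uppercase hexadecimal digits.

6DBB

One's-complement addition (fold any carry out of bit 15 back into bit 0):
  0x3F5C + 0x115E = 0x050BA
  0x50BA + 0x2380 = 0x0743A
  0x743A + 0x7CEB = 0x0F125
  0xF125 + 0xA11E = 0x19243 → wrap carry → 0x9244
One's-complement sum = 0x9244.
Checksum = ~0x9244 & 0xFFFF = 0x6DBB.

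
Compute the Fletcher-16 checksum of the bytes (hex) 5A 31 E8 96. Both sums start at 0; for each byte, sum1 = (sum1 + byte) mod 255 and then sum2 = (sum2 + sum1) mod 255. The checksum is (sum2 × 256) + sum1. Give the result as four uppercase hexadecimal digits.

650B

Running sums (mod 255):
  after byte 0 (5A): sum1=90, sum2=90
  after byte 1 (31): sum1=139, sum2=229
  after byte 2 (E8): sum1=116, sum2=90
  after byte 3 (96): sum1=11, sum2=101
Checksum = sum2·256 + sum1 = 101·256 + 11 = 25867 = 0x650B.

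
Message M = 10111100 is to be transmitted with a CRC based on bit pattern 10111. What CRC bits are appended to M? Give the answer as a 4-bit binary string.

Append 4 zeros: 101111000000. Divide by 10111 (XOR where the leading bit is 1):
  pos 0: 10111 XOR 10111 = 00000
  pos 5: 10000 XOR 10111 = 00111
  pos 7: 11100 XOR 10111 = 01011
Remainder (last 4 bits) = 1011. This is the CRC / FCS.

1011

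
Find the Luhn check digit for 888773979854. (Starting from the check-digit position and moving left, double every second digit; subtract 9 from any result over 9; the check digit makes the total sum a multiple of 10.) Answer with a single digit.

Partial digits right→left: 4 5 8 9 7 9 3 7 7 8 8 8
Double every second digit counting from the check-digit position (so the 1st, 3rd, 5th, ... of the partial from the right).
  doubled (with −9 where >9): 8 7 5 6 5 7 → sum 38
  kept as-is: 5 9 9 7 8 8 → sum 46
Total = 38 + 46 = 84.
Check digit = (10 − (84 mod 10)) mod 10 = 6.

6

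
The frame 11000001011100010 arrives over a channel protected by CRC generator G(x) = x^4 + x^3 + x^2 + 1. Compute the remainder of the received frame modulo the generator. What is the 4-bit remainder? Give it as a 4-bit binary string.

1000

Modulo-2 division of 11000001011100010 by 11101:
  pos 0: 11000 XOR 11101 = 00101
  pos 2: 10100 XOR 11101 = 01001
  pos 3: 10011 XOR 11101 = 01110
  pos 4: 11100 XOR 11101 = 00001
  pos 8: 11110 XOR 11101 = 00011
  pos 11: 11001 XOR 11101 = 00100
Remainder = 1000 (nonzero — an error is detected).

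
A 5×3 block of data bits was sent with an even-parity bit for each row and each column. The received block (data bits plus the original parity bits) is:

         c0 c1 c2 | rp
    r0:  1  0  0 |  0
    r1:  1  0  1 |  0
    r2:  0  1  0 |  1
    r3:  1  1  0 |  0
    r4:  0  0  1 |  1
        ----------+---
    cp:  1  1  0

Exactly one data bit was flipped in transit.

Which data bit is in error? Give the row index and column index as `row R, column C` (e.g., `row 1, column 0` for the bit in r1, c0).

row 0, column 1

Recompute each row's even parity and compare to rp:
  r0: data parity 1, sent rp 0 → mismatch
  r1: data parity 0, sent rp 0 → ok
  r2: data parity 1, sent rp 1 → ok
  r3: data parity 0, sent rp 0 → ok
  r4: data parity 1, sent rp 1 → ok
Recompute each column's even parity and compare to cp:
  c0: data parity 1, sent cp 1 → ok
  c1: data parity 0, sent cp 1 → mismatch
  c2: data parity 0, sent cp 0 → ok
Exactly one row (r0) and one column (c1) fail → the flipped bit is at their intersection.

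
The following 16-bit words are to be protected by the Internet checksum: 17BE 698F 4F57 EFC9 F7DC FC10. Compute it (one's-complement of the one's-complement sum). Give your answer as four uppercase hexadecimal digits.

4BA3

One's-complement addition (fold any carry out of bit 15 back into bit 0):
  0x17BE + 0x698F = 0x0814D
  0x814D + 0x4F57 = 0x0D0A4
  0xD0A4 + 0xEFC9 = 0x1C06D → wrap carry → 0xC06E
  0xC06E + 0xF7DC = 0x1B84A → wrap carry → 0xB84B
  0xB84B + 0xFC10 = 0x1B45B → wrap carry → 0xB45C
One's-complement sum = 0xB45C.
Checksum = ~0xB45C & 0xFFFF = 0x4BA3.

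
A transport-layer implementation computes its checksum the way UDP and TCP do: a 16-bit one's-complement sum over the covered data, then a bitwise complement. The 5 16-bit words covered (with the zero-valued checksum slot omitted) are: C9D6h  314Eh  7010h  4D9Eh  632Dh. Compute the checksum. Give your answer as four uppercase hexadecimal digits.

One's-complement addition (fold any carry out of bit 15 back into bit 0):
  0xC9D6 + 0x314E = 0x0FB24
  0xFB24 + 0x7010 = 0x16B34 → wrap carry → 0x6B35
  0x6B35 + 0x4D9E = 0x0B8D3
  0xB8D3 + 0x632D = 0x11C00 → wrap carry → 0x1C01
One's-complement sum = 0x1C01.
Checksum = ~0x1C01 & 0xFFFF = 0xE3FE.

E3FE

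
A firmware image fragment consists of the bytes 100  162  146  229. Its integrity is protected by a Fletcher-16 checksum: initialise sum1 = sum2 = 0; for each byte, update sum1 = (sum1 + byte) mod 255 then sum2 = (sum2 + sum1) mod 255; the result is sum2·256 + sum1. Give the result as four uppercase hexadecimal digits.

847F

Running sums (mod 255):
  after byte 0 (100): sum1=100, sum2=100
  after byte 1 (162): sum1=7, sum2=107
  after byte 2 (146): sum1=153, sum2=5
  after byte 3 (229): sum1=127, sum2=132
Checksum = sum2·256 + sum1 = 132·256 + 127 = 33919 = 0x847F.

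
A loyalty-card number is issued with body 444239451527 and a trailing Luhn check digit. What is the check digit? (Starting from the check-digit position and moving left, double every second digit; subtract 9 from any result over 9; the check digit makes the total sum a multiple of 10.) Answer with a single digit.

Partial digits right→left: 7 2 5 1 5 4 9 3 2 4 4 4
Double every second digit counting from the check-digit position (so the 1st, 3rd, 5th, ... of the partial from the right).
  doubled (with −9 where >9): 5 1 1 9 4 8 → sum 28
  kept as-is: 2 1 4 3 4 4 → sum 18
Total = 28 + 18 = 46.
Check digit = (10 − (46 mod 10)) mod 10 = 4.

4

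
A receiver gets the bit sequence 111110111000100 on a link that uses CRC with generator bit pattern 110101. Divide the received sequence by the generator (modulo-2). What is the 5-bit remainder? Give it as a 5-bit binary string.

00100

Modulo-2 division of 111110111000100 by 110101:
  pos 0: 111110 XOR 110101 = 001011
  pos 2: 101111 XOR 110101 = 011010
  pos 3: 110101 XOR 110101 = 000000
Remainder = 00100 (nonzero — an error is detected).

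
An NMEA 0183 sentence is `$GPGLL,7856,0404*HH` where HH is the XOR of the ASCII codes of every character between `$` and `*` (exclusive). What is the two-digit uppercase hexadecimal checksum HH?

5C

XOR the ASCII codes of the payload characters:
  'G' = 0x47 → acc = 0x47
  'P' = 0x50 → acc = 0x17
  'G' = 0x47 → acc = 0x50
  'L' = 0x4C → acc = 0x1C
  'L' = 0x4C → acc = 0x50
  ',' = 0x2C → acc = 0x7C
  '7' = 0x37 → acc = 0x4B
  '8' = 0x38 → acc = 0x73
  '5' = 0x35 → acc = 0x46
  '6' = 0x36 → acc = 0x70
  ',' = 0x2C → acc = 0x5C
  '0' = 0x30 → acc = 0x6C
  '4' = 0x34 → acc = 0x58
  '0' = 0x30 → acc = 0x68
  '4' = 0x34 → acc = 0x5C
Checksum = 0x5C.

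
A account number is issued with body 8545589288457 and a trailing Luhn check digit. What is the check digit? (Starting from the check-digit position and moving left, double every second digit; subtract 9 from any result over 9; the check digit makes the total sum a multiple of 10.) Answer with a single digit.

2

Partial digits right→left: 7 5 4 8 8 2 9 8 5 5 4 5 8
Double every second digit counting from the check-digit position (so the 1st, 3rd, 5th, ... of the partial from the right).
  doubled (with −9 where >9): 5 8 7 9 1 8 7 → sum 45
  kept as-is: 5 8 2 8 5 5 → sum 33
Total = 45 + 33 = 78.
Check digit = (10 − (78 mod 10)) mod 10 = 2.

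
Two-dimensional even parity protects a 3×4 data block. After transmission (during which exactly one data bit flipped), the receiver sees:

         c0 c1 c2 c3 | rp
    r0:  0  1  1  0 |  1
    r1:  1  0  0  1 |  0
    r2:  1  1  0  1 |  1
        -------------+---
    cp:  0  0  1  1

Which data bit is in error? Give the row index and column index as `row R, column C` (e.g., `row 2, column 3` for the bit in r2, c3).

Recompute each row's even parity and compare to rp:
  r0: data parity 0, sent rp 1 → mismatch
  r1: data parity 0, sent rp 0 → ok
  r2: data parity 1, sent rp 1 → ok
Recompute each column's even parity and compare to cp:
  c0: data parity 0, sent cp 0 → ok
  c1: data parity 0, sent cp 0 → ok
  c2: data parity 1, sent cp 1 → ok
  c3: data parity 0, sent cp 1 → mismatch
Exactly one row (r0) and one column (c3) fail → the flipped bit is at their intersection.

row 0, column 3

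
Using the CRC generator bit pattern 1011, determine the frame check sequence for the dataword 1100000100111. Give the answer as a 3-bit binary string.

011

Append 3 zeros: 1100000100111000. Divide by 1011 (XOR where the leading bit is 1):
  pos 0: 1100 XOR 1011 = 0111
  pos 1: 1110 XOR 1011 = 0101
  pos 2: 1010 XOR 1011 = 0001
  pos 5: 1010 XOR 1011 = 0001
  pos 8: 1011 XOR 1011 = 0000
  pos 12: 1000 XOR 1011 = 0011
Remainder (last 3 bits) = 011. This is the CRC / FCS.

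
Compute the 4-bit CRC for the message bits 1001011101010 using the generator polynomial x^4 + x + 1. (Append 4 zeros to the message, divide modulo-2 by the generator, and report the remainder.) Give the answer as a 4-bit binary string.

Append 4 zeros: 10010111010100000. Divide by 10011 (XOR where the leading bit is 1):
  pos 0: 10010 XOR 10011 = 00001
  pos 4: 11110 XOR 10011 = 01101
  pos 5: 11011 XOR 10011 = 01000
  pos 6: 10000 XOR 10011 = 00011
  pos 9: 11100 XOR 10011 = 01111
  pos 10: 11110 XOR 10011 = 01101
  pos 11: 11010 XOR 10011 = 01001
  pos 12: 10010 XOR 10011 = 00001
Remainder (last 4 bits) = 0001. This is the CRC / FCS.

0001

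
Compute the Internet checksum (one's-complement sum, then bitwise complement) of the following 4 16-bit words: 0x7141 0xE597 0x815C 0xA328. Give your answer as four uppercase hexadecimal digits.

84A1

One's-complement addition (fold any carry out of bit 15 back into bit 0):
  0x7141 + 0xE597 = 0x156D8 → wrap carry → 0x56D9
  0x56D9 + 0x815C = 0x0D835
  0xD835 + 0xA328 = 0x17B5D → wrap carry → 0x7B5E
One's-complement sum = 0x7B5E.
Checksum = ~0x7B5E & 0xFFFF = 0x84A1.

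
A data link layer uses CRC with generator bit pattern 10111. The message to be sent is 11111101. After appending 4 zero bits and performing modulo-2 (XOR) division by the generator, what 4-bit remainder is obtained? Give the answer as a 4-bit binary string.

Append 4 zeros: 111111010000. Divide by 10111 (XOR where the leading bit is 1):
  pos 0: 11111 XOR 10111 = 01000
  pos 1: 10001 XOR 10111 = 00110
  pos 3: 11001 XOR 10111 = 01110
  pos 4: 11100 XOR 10111 = 01011
  pos 5: 10110 XOR 10111 = 00001
Remainder (last 4 bits) = 0100. This is the CRC / FCS.

0100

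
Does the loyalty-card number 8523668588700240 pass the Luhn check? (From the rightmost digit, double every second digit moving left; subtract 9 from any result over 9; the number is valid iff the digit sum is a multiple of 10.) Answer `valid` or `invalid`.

valid

From the right, keep odd positions and double even positions (subtract 9 from any doubled value over 9):
  doubled (positions 2,4,...): 8 0 5 7 7 3 4 7 → sum 41
  kept (positions 1,3,...): 0 2 0 8 5 6 3 5 → sum 29
Total = 70.
70 mod 10 = 0, so the number is valid.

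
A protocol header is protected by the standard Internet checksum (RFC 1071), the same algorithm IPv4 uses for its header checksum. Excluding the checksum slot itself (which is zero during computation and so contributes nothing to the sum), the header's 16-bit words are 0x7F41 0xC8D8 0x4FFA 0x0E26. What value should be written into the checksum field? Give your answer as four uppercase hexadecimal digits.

One's-complement addition (fold any carry out of bit 15 back into bit 0):
  0x7F41 + 0xC8D8 = 0x14819 → wrap carry → 0x481A
  0x481A + 0x4FFA = 0x09814
  0x9814 + 0x0E26 = 0x0A63A
One's-complement sum = 0xA63A.
Checksum = ~0xA63A & 0xFFFF = 0x59C5.

59C5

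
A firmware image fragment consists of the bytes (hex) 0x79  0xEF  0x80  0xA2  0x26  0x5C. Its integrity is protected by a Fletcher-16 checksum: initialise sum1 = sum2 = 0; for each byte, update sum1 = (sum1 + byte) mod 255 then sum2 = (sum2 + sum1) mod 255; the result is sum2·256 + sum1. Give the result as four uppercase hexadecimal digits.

1B0F

Running sums (mod 255):
  after byte 0 (0x79): sum1=121, sum2=121
  after byte 1 (0xEF): sum1=105, sum2=226
  after byte 2 (0x80): sum1=233, sum2=204
  after byte 3 (0xA2): sum1=140, sum2=89
  after byte 4 (0x26): sum1=178, sum2=12
  after byte 5 (0x5C): sum1=15, sum2=27
Checksum = sum2·256 + sum1 = 27·256 + 15 = 6927 = 0x1B0F.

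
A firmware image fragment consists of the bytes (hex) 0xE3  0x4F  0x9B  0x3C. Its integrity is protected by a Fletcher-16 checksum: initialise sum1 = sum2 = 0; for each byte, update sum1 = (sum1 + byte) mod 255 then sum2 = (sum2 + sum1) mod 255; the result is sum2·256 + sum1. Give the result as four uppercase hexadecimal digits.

F00B

Running sums (mod 255):
  after byte 0 (0xE3): sum1=227, sum2=227
  after byte 1 (0x4F): sum1=51, sum2=23
  after byte 2 (0x9B): sum1=206, sum2=229
  after byte 3 (0x3C): sum1=11, sum2=240
Checksum = sum2·256 + sum1 = 240·256 + 11 = 61451 = 0xF00B.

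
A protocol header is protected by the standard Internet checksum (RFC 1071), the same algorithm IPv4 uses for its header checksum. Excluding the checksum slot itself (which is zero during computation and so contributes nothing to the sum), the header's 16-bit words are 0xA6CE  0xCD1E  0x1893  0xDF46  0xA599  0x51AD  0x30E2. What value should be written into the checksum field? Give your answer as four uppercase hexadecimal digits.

6C0F

One's-complement addition (fold any carry out of bit 15 back into bit 0):
  0xA6CE + 0xCD1E = 0x173EC → wrap carry → 0x73ED
  0x73ED + 0x1893 = 0x08C80
  0x8C80 + 0xDF46 = 0x16BC6 → wrap carry → 0x6BC7
  0x6BC7 + 0xA599 = 0x11160 → wrap carry → 0x1161
  0x1161 + 0x51AD = 0x0630E
  0x630E + 0x30E2 = 0x093F0
One's-complement sum = 0x93F0.
Checksum = ~0x93F0 & 0xFFFF = 0x6C0F.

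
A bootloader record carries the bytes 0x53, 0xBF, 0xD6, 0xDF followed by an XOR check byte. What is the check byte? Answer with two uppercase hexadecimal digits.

E5

XOR the bytes together:
  start with 0x53
  0x53 ⊕ 0xBF = 0xEC
  0xEC ⊕ 0xD6 = 0x3A
  0x3A ⊕ 0xDF = 0xE5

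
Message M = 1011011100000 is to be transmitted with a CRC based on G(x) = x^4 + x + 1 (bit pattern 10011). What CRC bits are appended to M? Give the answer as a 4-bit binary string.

Append 4 zeros: 10110111000000000. Divide by 10011 (XOR where the leading bit is 1):
  pos 0: 10110 XOR 10011 = 00101
  pos 2: 10111 XOR 10011 = 00100
  pos 4: 10010 XOR 10011 = 00001
  pos 8: 10000 XOR 10011 = 00011
  pos 11: 11000 XOR 10011 = 01011
  pos 12: 10110 XOR 10011 = 00101
Remainder (last 4 bits) = 0101. This is the CRC / FCS.

0101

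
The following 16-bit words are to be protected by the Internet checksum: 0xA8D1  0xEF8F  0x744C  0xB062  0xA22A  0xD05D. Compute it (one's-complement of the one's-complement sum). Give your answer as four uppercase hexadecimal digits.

D066

One's-complement addition (fold any carry out of bit 15 back into bit 0):
  0xA8D1 + 0xEF8F = 0x19860 → wrap carry → 0x9861
  0x9861 + 0x744C = 0x10CAD → wrap carry → 0x0CAE
  0x0CAE + 0xB062 = 0x0BD10
  0xBD10 + 0xA22A = 0x15F3A → wrap carry → 0x5F3B
  0x5F3B + 0xD05D = 0x12F98 → wrap carry → 0x2F99
One's-complement sum = 0x2F99.
Checksum = ~0x2F99 & 0xFFFF = 0xD066.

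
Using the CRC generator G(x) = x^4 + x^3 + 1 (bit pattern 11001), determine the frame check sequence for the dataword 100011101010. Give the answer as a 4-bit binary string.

Append 4 zeros: 1000111010100000. Divide by 11001 (XOR where the leading bit is 1):
  pos 0: 10001 XOR 11001 = 01000
  pos 1: 10001 XOR 11001 = 01000
  pos 2: 10001 XOR 11001 = 01000
  pos 3: 10000 XOR 11001 = 01001
  pos 4: 10011 XOR 11001 = 01010
  pos 5: 10100 XOR 11001 = 01101
  pos 6: 11011 XOR 11001 = 00010
  pos 9: 10000 XOR 11001 = 01001
  pos 10: 10010 XOR 11001 = 01011
  pos 11: 10110 XOR 11001 = 01111
Remainder (last 4 bits) = 1111. This is the CRC / FCS.

1111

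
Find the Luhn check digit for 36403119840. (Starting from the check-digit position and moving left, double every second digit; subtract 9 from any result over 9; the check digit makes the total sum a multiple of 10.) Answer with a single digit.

1

Partial digits right→left: 0 4 8 9 1 1 3 0 4 6 3
Double every second digit counting from the check-digit position (so the 1st, 3rd, 5th, ... of the partial from the right).
  doubled (with −9 where >9): 0 7 2 6 8 6 → sum 29
  kept as-is: 4 9 1 0 6 → sum 20
Total = 29 + 20 = 49.
Check digit = (10 − (49 mod 10)) mod 10 = 1.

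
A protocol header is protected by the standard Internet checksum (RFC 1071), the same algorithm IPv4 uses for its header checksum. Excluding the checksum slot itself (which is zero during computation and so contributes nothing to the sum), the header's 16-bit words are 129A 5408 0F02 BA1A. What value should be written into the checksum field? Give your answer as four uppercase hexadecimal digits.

One's-complement addition (fold any carry out of bit 15 back into bit 0):
  0x129A + 0x5408 = 0x066A2
  0x66A2 + 0x0F02 = 0x075A4
  0x75A4 + 0xBA1A = 0x12FBE → wrap carry → 0x2FBF
One's-complement sum = 0x2FBF.
Checksum = ~0x2FBF & 0xFFFF = 0xD040.

D040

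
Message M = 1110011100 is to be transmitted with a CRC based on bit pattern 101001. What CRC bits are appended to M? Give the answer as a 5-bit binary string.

Append 5 zeros: 111001110000000. Divide by 101001 (XOR where the leading bit is 1):
  pos 0: 111001 XOR 101001 = 010000
  pos 1: 100001 XOR 101001 = 001000
  pos 3: 100010 XOR 101001 = 001011
  pos 5: 101100 XOR 101001 = 000101
  pos 8: 101000 XOR 101001 = 000001
Remainder (last 5 bits) = 00010. This is the CRC / FCS.

00010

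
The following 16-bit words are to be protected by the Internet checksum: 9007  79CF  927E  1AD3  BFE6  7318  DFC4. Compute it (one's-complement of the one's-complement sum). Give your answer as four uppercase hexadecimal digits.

One's-complement addition (fold any carry out of bit 15 back into bit 0):
  0x9007 + 0x79CF = 0x109D6 → wrap carry → 0x09D7
  0x09D7 + 0x927E = 0x09C55
  0x9C55 + 0x1AD3 = 0x0B728
  0xB728 + 0xBFE6 = 0x1770E → wrap carry → 0x770F
  0x770F + 0x7318 = 0x0EA27
  0xEA27 + 0xDFC4 = 0x1C9EB → wrap carry → 0xC9EC
One's-complement sum = 0xC9EC.
Checksum = ~0xC9EC & 0xFFFF = 0x3613.

3613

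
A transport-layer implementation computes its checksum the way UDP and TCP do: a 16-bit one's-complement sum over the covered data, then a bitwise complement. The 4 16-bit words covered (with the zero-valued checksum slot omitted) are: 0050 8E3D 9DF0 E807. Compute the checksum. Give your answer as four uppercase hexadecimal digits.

One's-complement addition (fold any carry out of bit 15 back into bit 0):
  0x0050 + 0x8E3D = 0x08E8D
  0x8E8D + 0x9DF0 = 0x12C7D → wrap carry → 0x2C7E
  0x2C7E + 0xE807 = 0x11485 → wrap carry → 0x1486
One's-complement sum = 0x1486.
Checksum = ~0x1486 & 0xFFFF = 0xEB79.

EB79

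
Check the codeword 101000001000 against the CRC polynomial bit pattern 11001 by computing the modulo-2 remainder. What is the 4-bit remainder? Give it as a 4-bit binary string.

0000

Modulo-2 division of 101000001000 by 11001:
  pos 0: 10100 XOR 11001 = 01101
  pos 1: 11010 XOR 11001 = 00011
  pos 4: 11001 XOR 11001 = 00000
Remainder = 0000 (zero — the frame passes the CRC check).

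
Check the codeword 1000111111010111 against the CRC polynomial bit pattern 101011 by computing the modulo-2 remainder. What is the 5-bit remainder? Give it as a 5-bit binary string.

01011

Modulo-2 division of 1000111111010111 by 101011:
  pos 0: 100011 XOR 101011 = 001000
  pos 2: 100011 XOR 101011 = 001000
  pos 4: 100011 XOR 101011 = 001000
  pos 6: 100001 XOR 101011 = 001010
  pos 8: 101001 XOR 101011 = 000010
Remainder = 01011 (nonzero — an error is detected).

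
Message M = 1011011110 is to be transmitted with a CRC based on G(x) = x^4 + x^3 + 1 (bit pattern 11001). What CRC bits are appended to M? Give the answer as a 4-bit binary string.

Append 4 zeros: 10110111100000. Divide by 11001 (XOR where the leading bit is 1):
  pos 0: 10110 XOR 11001 = 01111
  pos 1: 11111 XOR 11001 = 00110
  pos 3: 11011 XOR 11001 = 00010
  pos 6: 10100 XOR 11001 = 01101
  pos 7: 11010 XOR 11001 = 00011
Remainder (last 4 bits) = 1100. This is the CRC / FCS.

1100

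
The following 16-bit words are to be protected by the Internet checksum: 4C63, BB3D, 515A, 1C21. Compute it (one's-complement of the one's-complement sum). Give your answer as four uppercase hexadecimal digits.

8AE3

One's-complement addition (fold any carry out of bit 15 back into bit 0):
  0x4C63 + 0xBB3D = 0x107A0 → wrap carry → 0x07A1
  0x07A1 + 0x515A = 0x058FB
  0x58FB + 0x1C21 = 0x0751C
One's-complement sum = 0x751C.
Checksum = ~0x751C & 0xFFFF = 0x8AE3.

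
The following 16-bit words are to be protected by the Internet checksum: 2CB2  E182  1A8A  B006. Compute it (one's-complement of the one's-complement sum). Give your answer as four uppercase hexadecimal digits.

273A

One's-complement addition (fold any carry out of bit 15 back into bit 0):
  0x2CB2 + 0xE182 = 0x10E34 → wrap carry → 0x0E35
  0x0E35 + 0x1A8A = 0x028BF
  0x28BF + 0xB006 = 0x0D8C5
One's-complement sum = 0xD8C5.
Checksum = ~0xD8C5 & 0xFFFF = 0x273A.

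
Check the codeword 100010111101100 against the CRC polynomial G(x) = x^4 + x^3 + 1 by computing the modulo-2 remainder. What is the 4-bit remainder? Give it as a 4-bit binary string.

0111

Modulo-2 division of 100010111101100 by 11001:
  pos 0: 10001 XOR 11001 = 01000
  pos 1: 10000 XOR 11001 = 01001
  pos 2: 10011 XOR 11001 = 01010
  pos 3: 10101 XOR 11001 = 01100
  pos 4: 11001 XOR 11001 = 00000
  pos 9: 10110 XOR 11001 = 01111
  pos 10: 11110 XOR 11001 = 00111
Remainder = 0111 (nonzero — an error is detected).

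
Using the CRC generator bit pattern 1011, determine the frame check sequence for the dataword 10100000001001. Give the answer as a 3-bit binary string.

Append 3 zeros: 10100000001001000. Divide by 1011 (XOR where the leading bit is 1):
  pos 0: 1010 XOR 1011 = 0001
  pos 3: 1000 XOR 1011 = 0011
  pos 5: 1100 XOR 1011 = 0111
  pos 6: 1110 XOR 1011 = 0101
  pos 7: 1011 XOR 1011 = 0000
  pos 13: 1000 XOR 1011 = 0011
Remainder (last 3 bits) = 011. This is the CRC / FCS.

011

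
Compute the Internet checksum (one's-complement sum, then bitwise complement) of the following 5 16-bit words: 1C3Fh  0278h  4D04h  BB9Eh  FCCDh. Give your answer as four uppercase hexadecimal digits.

DBD7

One's-complement addition (fold any carry out of bit 15 back into bit 0):
  0x1C3F + 0x0278 = 0x01EB7
  0x1EB7 + 0x4D04 = 0x06BBB
  0x6BBB + 0xBB9E = 0x12759 → wrap carry → 0x275A
  0x275A + 0xFCCD = 0x12427 → wrap carry → 0x2428
One's-complement sum = 0x2428.
Checksum = ~0x2428 & 0xFFFF = 0xDBD7.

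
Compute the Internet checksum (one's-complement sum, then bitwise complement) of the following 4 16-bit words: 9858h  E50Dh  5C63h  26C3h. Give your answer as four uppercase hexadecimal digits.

FF72

One's-complement addition (fold any carry out of bit 15 back into bit 0):
  0x9858 + 0xE50D = 0x17D65 → wrap carry → 0x7D66
  0x7D66 + 0x5C63 = 0x0D9C9
  0xD9C9 + 0x26C3 = 0x1008C → wrap carry → 0x008D
One's-complement sum = 0x008D.
Checksum = ~0x008D & 0xFFFF = 0xFF72.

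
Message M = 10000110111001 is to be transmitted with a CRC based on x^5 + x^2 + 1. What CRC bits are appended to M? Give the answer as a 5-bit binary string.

Append 5 zeros: 1000011011100100000. Divide by 100101 (XOR where the leading bit is 1):
  pos 0: 100001 XOR 100101 = 000100
  pos 3: 100101 XOR 100101 = 000000
  pos 9: 110010 XOR 100101 = 010111
  pos 10: 101110 XOR 100101 = 001011
  pos 12: 101100 XOR 100101 = 001001
Remainder (last 5 bits) = 10010. This is the CRC / FCS.

10010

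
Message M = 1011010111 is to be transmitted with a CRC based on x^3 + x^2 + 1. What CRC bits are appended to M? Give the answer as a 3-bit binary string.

010

Append 3 zeros: 1011010111000. Divide by 1101 (XOR where the leading bit is 1):
  pos 0: 1011 XOR 1101 = 0110
  pos 1: 1100 XOR 1101 = 0001
  pos 4: 1101 XOR 1101 = 0000
  pos 8: 1100 XOR 1101 = 0001
Remainder (last 3 bits) = 010. This is the CRC / FCS.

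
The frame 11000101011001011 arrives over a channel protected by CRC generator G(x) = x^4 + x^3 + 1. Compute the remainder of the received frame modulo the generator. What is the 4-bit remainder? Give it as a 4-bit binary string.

1000

Modulo-2 division of 11000101011001011 by 11001:
  pos 0: 11000 XOR 11001 = 00001
  pos 4: 11010 XOR 11001 = 00011
  pos 7: 11110 XOR 11001 = 00111
  pos 9: 11101 XOR 11001 = 00100
  pos 11: 10001 XOR 11001 = 01000
  pos 12: 10001 XOR 11001 = 01000
Remainder = 1000 (nonzero — an error is detected).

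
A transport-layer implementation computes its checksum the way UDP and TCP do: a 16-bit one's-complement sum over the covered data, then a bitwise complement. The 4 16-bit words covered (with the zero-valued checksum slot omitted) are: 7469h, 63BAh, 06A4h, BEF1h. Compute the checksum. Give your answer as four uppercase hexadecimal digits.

6246

One's-complement addition (fold any carry out of bit 15 back into bit 0):
  0x7469 + 0x63BA = 0x0D823
  0xD823 + 0x06A4 = 0x0DEC7
  0xDEC7 + 0xBEF1 = 0x19DB8 → wrap carry → 0x9DB9
One's-complement sum = 0x9DB9.
Checksum = ~0x9DB9 & 0xFFFF = 0x6246.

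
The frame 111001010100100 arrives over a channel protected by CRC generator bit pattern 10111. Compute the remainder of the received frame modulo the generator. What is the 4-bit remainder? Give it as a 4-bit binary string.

Modulo-2 division of 111001010100100 by 10111:
  pos 0: 11100 XOR 10111 = 01011
  pos 1: 10111 XOR 10111 = 00000
  pos 7: 10100 XOR 10111 = 00011
  pos 10: 11100 XOR 10111 = 01011
Remainder = 1011 (nonzero — an error is detected).

1011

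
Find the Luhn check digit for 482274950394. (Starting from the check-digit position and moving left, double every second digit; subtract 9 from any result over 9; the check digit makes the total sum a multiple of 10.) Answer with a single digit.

5

Partial digits right→left: 4 9 3 0 5 9 4 7 2 2 8 4
Double every second digit counting from the check-digit position (so the 1st, 3rd, 5th, ... of the partial from the right).
  doubled (with −9 where >9): 8 6 1 8 4 7 → sum 34
  kept as-is: 9 0 9 7 2 4 → sum 31
Total = 34 + 31 = 65.
Check digit = (10 − (65 mod 10)) mod 10 = 5.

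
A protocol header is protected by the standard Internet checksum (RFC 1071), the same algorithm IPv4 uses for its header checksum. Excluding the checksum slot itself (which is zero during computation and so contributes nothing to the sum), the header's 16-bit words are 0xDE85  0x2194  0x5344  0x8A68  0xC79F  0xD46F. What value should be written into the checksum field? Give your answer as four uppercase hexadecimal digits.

8629

One's-complement addition (fold any carry out of bit 15 back into bit 0):
  0xDE85 + 0x2194 = 0x10019 → wrap carry → 0x001A
  0x001A + 0x5344 = 0x0535E
  0x535E + 0x8A68 = 0x0DDC6
  0xDDC6 + 0xC79F = 0x1A565 → wrap carry → 0xA566
  0xA566 + 0xD46F = 0x179D5 → wrap carry → 0x79D6
One's-complement sum = 0x79D6.
Checksum = ~0x79D6 & 0xFFFF = 0x8629.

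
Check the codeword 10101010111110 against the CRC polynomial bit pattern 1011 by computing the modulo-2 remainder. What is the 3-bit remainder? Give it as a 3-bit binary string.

Modulo-2 division of 10101010111110 by 1011:
  pos 0: 1010 XOR 1011 = 0001
  pos 3: 1101 XOR 1011 = 0110
  pos 4: 1100 XOR 1011 = 0111
  pos 5: 1111 XOR 1011 = 0100
  pos 6: 1001 XOR 1011 = 0010
  pos 8: 1011 XOR 1011 = 0000
Remainder = 010 (nonzero — an error is detected).

010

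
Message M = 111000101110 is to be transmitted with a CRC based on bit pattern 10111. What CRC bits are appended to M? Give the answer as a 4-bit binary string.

1000

Append 4 zeros: 1110001011100000. Divide by 10111 (XOR where the leading bit is 1):
  pos 0: 11100 XOR 10111 = 01011
  pos 1: 10110 XOR 10111 = 00001
  pos 5: 11011 XOR 10111 = 01100
  pos 6: 11001 XOR 10111 = 01110
  pos 7: 11100 XOR 10111 = 01011
  pos 8: 10110 XOR 10111 = 00001
Remainder (last 4 bits) = 1000. This is the CRC / FCS.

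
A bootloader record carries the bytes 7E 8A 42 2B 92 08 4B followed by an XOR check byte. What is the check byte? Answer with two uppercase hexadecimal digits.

XOR the bytes together:
  start with 0x7E
  0x7E ⊕ 0x8A = 0xF4
  0xF4 ⊕ 0x42 = 0xB6
  0xB6 ⊕ 0x2B = 0x9D
  0x9D ⊕ 0x92 = 0x0F
  0x0F ⊕ 0x08 = 0x07
  0x07 ⊕ 0x4B = 0x4C

4C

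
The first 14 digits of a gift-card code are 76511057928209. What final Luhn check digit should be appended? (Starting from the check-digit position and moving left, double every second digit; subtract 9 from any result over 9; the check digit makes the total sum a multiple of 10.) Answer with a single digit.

Partial digits right→left: 9 0 2 8 2 9 7 5 0 1 1 5 6 7
Double every second digit counting from the check-digit position (so the 1st, 3rd, 5th, ... of the partial from the right).
  doubled (with −9 where >9): 9 4 4 5 0 2 3 → sum 27
  kept as-is: 0 8 9 5 1 5 7 → sum 35
Total = 27 + 35 = 62.
Check digit = (10 − (62 mod 10)) mod 10 = 8.

8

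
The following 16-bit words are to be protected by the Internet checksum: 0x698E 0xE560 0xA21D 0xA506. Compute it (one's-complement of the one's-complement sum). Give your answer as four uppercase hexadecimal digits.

69EC

One's-complement addition (fold any carry out of bit 15 back into bit 0):
  0x698E + 0xE560 = 0x14EEE → wrap carry → 0x4EEF
  0x4EEF + 0xA21D = 0x0F10C
  0xF10C + 0xA506 = 0x19612 → wrap carry → 0x9613
One's-complement sum = 0x9613.
Checksum = ~0x9613 & 0xFFFF = 0x69EC.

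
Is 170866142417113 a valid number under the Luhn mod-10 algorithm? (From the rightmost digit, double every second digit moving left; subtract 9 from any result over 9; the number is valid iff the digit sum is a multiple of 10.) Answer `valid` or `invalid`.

From the right, keep odd positions and double even positions (subtract 9 from any doubled value over 9):
  doubled (positions 2,4,...): 2 5 8 8 3 7 5 → sum 38
  kept (positions 1,3,...): 3 1 1 2 1 6 0 1 → sum 15
Total = 53.
53 mod 10 = 3, so the number is invalid.

invalid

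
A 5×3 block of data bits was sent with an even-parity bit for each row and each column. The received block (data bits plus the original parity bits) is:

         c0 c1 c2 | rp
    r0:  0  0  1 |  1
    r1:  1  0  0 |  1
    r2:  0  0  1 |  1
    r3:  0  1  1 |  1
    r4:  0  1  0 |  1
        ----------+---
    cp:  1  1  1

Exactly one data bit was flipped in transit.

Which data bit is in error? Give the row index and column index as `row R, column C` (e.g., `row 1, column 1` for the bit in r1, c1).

row 3, column 1

Recompute each row's even parity and compare to rp:
  r0: data parity 1, sent rp 1 → ok
  r1: data parity 1, sent rp 1 → ok
  r2: data parity 1, sent rp 1 → ok
  r3: data parity 0, sent rp 1 → mismatch
  r4: data parity 1, sent rp 1 → ok
Recompute each column's even parity and compare to cp:
  c0: data parity 1, sent cp 1 → ok
  c1: data parity 0, sent cp 1 → mismatch
  c2: data parity 1, sent cp 1 → ok
Exactly one row (r3) and one column (c1) fail → the flipped bit is at their intersection.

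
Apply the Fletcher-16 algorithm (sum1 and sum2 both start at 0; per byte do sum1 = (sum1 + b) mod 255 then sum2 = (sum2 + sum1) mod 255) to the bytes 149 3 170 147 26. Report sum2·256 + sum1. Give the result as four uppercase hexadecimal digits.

Running sums (mod 255):
  after byte 0 (149): sum1=149, sum2=149
  after byte 1 (3): sum1=152, sum2=46
  after byte 2 (170): sum1=67, sum2=113
  after byte 3 (147): sum1=214, sum2=72
  after byte 4 (26): sum1=240, sum2=57
Checksum = sum2·256 + sum1 = 57·256 + 240 = 14832 = 0x39F0.

39F0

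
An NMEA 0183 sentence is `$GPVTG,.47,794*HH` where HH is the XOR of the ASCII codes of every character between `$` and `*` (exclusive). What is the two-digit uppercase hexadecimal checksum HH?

45

XOR the ASCII codes of the payload characters:
  'G' = 0x47 → acc = 0x47
  'P' = 0x50 → acc = 0x17
  'V' = 0x56 → acc = 0x41
  'T' = 0x54 → acc = 0x15
  'G' = 0x47 → acc = 0x52
  ',' = 0x2C → acc = 0x7E
  '.' = 0x2E → acc = 0x50
  '4' = 0x34 → acc = 0x64
  '7' = 0x37 → acc = 0x53
  ',' = 0x2C → acc = 0x7F
  '7' = 0x37 → acc = 0x48
  '9' = 0x39 → acc = 0x71
  '4' = 0x34 → acc = 0x45
Checksum = 0x45.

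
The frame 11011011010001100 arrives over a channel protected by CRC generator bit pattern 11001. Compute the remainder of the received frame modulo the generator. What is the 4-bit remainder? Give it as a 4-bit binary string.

Modulo-2 division of 11011011010001100 by 11001:
  pos 0: 11011 XOR 11001 = 00010
  pos 3: 10011 XOR 11001 = 01010
  pos 4: 10100 XOR 11001 = 01101
  pos 5: 11011 XOR 11001 = 00010
  pos 8: 10000 XOR 11001 = 01001
  pos 9: 10011 XOR 11001 = 01010
  pos 10: 10101 XOR 11001 = 01100
  pos 11: 11000 XOR 11001 = 00001
Remainder = 0010 (nonzero — an error is detected).

0010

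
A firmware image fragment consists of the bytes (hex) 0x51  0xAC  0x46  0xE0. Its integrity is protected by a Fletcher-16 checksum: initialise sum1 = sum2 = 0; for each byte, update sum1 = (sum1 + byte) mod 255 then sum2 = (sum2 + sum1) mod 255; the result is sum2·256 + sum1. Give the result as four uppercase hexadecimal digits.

B825

Running sums (mod 255):
  after byte 0 (0x51): sum1=81, sum2=81
  after byte 1 (0xAC): sum1=253, sum2=79
  after byte 2 (0x46): sum1=68, sum2=147
  after byte 3 (0xE0): sum1=37, sum2=184
Checksum = sum2·256 + sum1 = 184·256 + 37 = 47141 = 0xB825.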